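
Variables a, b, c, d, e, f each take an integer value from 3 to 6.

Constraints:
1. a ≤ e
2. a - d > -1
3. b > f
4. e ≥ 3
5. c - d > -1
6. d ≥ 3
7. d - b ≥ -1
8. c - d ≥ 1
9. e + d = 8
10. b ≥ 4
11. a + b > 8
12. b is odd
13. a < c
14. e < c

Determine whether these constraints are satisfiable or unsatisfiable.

One satisfying assignment is a = 4, b = 5, c = 6, d = 4, e = 4, f = 3.
For the less obvious constraints — constraint 2: a - d = 0; constraint 5: c - d = 2 — and the others hold by inspection.

Satisfiable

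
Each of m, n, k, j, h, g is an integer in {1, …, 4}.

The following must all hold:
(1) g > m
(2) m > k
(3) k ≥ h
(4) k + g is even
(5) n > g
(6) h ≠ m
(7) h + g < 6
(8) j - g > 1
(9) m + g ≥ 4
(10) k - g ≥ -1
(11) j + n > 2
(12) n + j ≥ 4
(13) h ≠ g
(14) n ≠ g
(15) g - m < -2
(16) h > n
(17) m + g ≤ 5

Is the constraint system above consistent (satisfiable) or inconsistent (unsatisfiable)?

Constraints 1, 2, 3, 5, and 16 give n < h, h ≤ k, k < m, m < g, g < n. Chaining: n < h ≤ k < m < g < n, which forces n < n — impossible.

Unsatisfiable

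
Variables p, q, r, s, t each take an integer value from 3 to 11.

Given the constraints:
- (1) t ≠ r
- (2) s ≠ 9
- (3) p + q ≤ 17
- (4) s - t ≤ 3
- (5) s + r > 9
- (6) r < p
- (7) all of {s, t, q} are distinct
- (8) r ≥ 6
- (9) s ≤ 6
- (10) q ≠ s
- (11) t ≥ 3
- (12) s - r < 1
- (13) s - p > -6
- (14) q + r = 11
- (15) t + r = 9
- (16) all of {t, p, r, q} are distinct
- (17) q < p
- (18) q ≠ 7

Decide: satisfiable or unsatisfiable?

Satisfiable

Setting (p, q, r, s, t) = (11, 5, 6, 6, 3) satisfies everything: constraint 3: p + q = 16; constraint 4: s - t = 3, and the others follow.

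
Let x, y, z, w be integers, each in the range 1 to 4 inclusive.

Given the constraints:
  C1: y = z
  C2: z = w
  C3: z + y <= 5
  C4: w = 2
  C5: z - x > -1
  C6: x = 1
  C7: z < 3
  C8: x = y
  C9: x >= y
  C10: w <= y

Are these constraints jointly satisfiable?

Unsatisfiable

Constraint 6 fixes x = 1 and constraint 4 fixes w = 2. Constraints 1, 2, and 8 give x = y = z = w, so x = w. But 1 ≠ 2 — contradiction.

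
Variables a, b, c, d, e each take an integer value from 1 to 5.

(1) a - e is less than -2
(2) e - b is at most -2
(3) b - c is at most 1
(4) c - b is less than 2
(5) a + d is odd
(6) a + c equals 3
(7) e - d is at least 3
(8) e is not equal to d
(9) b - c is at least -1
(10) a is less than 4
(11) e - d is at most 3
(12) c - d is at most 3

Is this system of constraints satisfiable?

Unsatisfiable

Constraints 2, 3, 7, and 12 give d − c ≥ -3, c − b ≥ -1, b − e ≥ 2, e − d ≥ 3.
Adding all 4 inequalities: the left sides telescope to 0, and the right sides sum to (-3) + (-1) + 2 + 3 = 1. So 0 ≥ 1, which is false.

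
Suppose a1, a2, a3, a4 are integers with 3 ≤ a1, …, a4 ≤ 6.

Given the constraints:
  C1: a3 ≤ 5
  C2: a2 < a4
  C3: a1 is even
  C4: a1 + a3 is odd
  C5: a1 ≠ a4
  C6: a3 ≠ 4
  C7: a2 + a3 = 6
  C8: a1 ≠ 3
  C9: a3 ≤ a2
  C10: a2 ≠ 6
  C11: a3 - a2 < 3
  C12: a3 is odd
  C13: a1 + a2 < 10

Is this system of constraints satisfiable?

Take a1 = 4, a2 = 3, a3 = 3, a4 = 6. Then constraint 7: a2 + a3 = 6; constraint 11: a3 - a2 = 0; constraint 13: a1 + a2 = 7, and every other listed constraint is also met.

Satisfiable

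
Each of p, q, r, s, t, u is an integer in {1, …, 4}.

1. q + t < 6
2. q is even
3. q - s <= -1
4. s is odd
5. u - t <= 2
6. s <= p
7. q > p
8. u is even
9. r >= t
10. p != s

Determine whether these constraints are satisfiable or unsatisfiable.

Constraints 3, 6, and 7 give p < q, q < s, s ≤ p. Chaining: p < q < s ≤ p, which forces p < p — impossible.

Unsatisfiable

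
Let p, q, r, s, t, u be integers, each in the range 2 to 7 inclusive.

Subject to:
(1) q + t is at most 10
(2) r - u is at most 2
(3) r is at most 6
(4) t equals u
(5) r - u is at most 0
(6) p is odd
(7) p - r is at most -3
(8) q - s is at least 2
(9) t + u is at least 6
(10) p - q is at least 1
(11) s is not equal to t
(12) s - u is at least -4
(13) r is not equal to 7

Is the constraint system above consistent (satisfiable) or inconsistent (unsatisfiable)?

Unsatisfiable

Constraints 5, 7, 8, 10, and 12 give q − s ≥ 2, s − u ≥ -4, u − r ≥ 0, r − p ≥ 3, p − q ≥ 1.
Adding all 5 inequalities: the left sides telescope to 0, and the right sides sum to 2 + (-4) + 0 + 3 + 1 = 2. So 0 ≥ 2, which is false.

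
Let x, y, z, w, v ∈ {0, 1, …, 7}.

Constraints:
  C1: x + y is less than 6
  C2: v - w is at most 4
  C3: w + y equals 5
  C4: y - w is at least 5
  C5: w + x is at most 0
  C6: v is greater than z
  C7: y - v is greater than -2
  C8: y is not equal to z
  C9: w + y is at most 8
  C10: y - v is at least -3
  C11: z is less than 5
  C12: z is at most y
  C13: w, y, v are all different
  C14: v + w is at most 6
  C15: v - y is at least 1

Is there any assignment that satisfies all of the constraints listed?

Unsatisfiable

Constraints 2, 4, and 15 give y − w ≥ 5, w − v ≥ -4, v − y ≥ 1.
Adding all 3 inequalities: the left sides telescope to 0, and the right sides sum to 5 + (-4) + 1 = 2. So 0 ≥ 2, which is false.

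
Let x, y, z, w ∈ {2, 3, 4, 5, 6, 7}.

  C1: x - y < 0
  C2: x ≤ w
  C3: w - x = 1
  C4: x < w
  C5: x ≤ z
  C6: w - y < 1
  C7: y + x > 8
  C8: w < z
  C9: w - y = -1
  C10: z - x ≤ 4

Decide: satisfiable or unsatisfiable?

Satisfiable

Try x = 4, y = 6, z = 7, w = 5.
Check constraint 1: x - y = -2; constraint 3: w - x = 1; constraint 6: w - y = -1. The remaining constraints are straightforward to verify.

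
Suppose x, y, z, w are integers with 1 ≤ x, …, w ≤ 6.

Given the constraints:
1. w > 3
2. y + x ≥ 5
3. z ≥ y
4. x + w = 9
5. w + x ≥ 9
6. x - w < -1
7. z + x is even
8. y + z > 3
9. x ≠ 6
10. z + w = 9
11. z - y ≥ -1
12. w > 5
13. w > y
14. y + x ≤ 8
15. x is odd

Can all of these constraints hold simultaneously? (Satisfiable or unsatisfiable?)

Satisfiable

Setting (x, y, z, w) = (3, 3, 3, 6) satisfies everything: constraint 2: y + x = 6; constraint 4: x + w = 9; constraint 5: w + x = 9, and the others follow.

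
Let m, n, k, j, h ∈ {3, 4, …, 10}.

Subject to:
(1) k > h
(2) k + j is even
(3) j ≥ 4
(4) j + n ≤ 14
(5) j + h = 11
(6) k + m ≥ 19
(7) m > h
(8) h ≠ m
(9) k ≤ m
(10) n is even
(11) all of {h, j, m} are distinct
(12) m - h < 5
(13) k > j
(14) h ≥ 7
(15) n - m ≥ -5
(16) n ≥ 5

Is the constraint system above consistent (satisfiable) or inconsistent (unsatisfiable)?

The assignment m = 10, n = 8, k = 10, j = 4, h = 7 works:
  constraint 4 holds since j + n = 12.
  constraint 5 holds since j + h = 11.
  constraint 6 holds since k + m = 20.
The rest check out directly.

Satisfiable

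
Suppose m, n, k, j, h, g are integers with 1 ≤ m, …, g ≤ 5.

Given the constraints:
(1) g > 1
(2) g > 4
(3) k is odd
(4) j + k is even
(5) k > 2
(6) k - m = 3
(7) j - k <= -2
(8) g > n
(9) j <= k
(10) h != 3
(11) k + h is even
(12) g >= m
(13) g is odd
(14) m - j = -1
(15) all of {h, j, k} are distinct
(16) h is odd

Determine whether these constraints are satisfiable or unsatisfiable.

One satisfying assignment is m = 2, n = 2, k = 5, j = 3, h = 1, g = 5.
For the less obvious constraints — constraint 6: k - m = 3; constraint 7: j - k = -2 — and the others hold by inspection.

Satisfiable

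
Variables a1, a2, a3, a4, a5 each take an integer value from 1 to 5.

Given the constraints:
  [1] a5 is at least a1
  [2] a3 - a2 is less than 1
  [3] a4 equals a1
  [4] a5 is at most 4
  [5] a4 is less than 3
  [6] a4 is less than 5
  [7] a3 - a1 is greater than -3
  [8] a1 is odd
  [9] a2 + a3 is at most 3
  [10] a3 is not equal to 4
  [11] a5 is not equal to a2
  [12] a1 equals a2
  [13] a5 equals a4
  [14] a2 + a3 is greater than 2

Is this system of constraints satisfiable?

From constraints 3, 12, and 13, a5 = a4 = a1 = a2, so a5 = a2. But constraint 11 says a5 ≠ a2. Contradiction.

Unsatisfiable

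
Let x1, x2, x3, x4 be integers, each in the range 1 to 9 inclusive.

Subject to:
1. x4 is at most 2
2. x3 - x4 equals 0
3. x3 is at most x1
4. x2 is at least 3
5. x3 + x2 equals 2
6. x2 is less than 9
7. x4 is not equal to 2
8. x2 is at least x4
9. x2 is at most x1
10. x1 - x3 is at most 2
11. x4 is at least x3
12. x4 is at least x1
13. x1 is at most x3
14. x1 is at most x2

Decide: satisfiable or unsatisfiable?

From constraints 4 and 9: x1 ≥ x2 and x2 ≥ 3, so x1 ≥ 3. From constraints 1 and 12: x1 ≤ x4 and x4 ≤ 2, so x1 ≤ 2. But 2 < 3, so no value of x1 works.

Unsatisfiable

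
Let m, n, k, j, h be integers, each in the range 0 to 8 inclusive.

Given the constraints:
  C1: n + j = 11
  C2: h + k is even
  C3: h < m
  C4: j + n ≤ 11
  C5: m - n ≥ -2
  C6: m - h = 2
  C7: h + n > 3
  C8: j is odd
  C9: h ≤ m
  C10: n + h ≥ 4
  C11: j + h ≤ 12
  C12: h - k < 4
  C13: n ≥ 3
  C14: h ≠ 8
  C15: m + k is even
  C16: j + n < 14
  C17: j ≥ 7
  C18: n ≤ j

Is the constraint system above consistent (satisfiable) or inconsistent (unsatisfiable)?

The assignment m = 4, n = 4, k = 0, j = 7, h = 2 works:
  constraint 1 holds since n + j = 11.
  constraint 4 holds since j + n = 11.
The rest check out directly.

Satisfiable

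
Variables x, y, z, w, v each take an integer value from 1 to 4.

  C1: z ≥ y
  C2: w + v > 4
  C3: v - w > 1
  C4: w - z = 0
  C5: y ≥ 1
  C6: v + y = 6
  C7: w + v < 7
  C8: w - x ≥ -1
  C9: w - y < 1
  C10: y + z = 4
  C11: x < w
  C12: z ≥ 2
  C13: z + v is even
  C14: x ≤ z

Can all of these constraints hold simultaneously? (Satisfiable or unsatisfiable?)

Satisfiable

Take x = 1, y = 2, z = 2, w = 2, v = 4. Then constraint 2: w + v = 6; constraint 3: v - w = 2, and every other listed constraint is also met.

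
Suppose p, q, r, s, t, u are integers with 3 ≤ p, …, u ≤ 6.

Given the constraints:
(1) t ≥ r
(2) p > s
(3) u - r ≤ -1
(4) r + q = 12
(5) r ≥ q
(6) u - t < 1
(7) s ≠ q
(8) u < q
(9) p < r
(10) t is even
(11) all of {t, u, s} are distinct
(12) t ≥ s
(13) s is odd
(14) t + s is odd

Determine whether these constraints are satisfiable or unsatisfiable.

Setting (p, q, r, s, t, u) = (4, 6, 6, 3, 6, 4) satisfies everything: constraint 3: u - r = -2; constraint 4: r + q = 12; constraint 6: u - t = -2, and the others follow.

Satisfiable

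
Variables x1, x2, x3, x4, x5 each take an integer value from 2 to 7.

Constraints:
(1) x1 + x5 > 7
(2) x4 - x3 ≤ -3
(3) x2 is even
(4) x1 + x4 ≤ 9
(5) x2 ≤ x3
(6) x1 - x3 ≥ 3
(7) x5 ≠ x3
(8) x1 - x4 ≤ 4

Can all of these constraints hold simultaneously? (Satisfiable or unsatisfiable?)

Constraints 2, 6, and 8 give x3 − x4 ≥ 3, x4 − x1 ≥ -4, x1 − x3 ≥ 3.
Adding all 3 inequalities: the left sides telescope to 0, and the right sides sum to 3 + (-4) + 3 = 2. So 0 ≥ 2, which is false.

Unsatisfiable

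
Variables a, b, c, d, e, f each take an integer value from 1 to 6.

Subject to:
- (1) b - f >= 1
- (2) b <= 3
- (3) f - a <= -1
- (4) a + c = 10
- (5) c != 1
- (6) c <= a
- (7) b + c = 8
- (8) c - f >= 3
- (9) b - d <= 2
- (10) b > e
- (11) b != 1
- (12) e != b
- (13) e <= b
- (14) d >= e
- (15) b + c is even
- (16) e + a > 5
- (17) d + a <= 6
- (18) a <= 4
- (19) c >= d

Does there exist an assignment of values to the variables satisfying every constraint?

From constraint 2: b ≤ 3. From constraints 6 and 18: c ≤ a ≤ 4. Hence b + c ≤ 7. But constraint 7 requires b + c = 8, and 8 > 7. Contradiction.

Unsatisfiable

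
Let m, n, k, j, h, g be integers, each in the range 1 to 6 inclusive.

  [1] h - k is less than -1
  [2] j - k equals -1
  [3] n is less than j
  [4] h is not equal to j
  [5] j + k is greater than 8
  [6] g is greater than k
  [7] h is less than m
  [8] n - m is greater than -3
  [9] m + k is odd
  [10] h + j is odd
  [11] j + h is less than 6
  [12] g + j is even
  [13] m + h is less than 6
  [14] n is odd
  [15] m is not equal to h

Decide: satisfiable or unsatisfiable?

Satisfiable

Setting (m, n, k, j, h, g) = (2, 1, 5, 4, 1, 6) satisfies everything: constraint 1: h - k = -4; constraint 2: j - k = -1; constraint 5: j + k = 9, and the others follow.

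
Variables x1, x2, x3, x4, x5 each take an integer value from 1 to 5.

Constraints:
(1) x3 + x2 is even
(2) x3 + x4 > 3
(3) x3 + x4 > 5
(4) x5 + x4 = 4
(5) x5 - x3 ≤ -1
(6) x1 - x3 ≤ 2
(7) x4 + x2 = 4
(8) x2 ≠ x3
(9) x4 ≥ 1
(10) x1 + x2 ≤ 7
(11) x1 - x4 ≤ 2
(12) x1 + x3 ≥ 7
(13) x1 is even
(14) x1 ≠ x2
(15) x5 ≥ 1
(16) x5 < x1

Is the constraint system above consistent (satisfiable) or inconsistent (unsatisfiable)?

Setting (x1, x2, x3, x4, x5) = (4, 2, 4, 2, 2) satisfies everything: constraint 2: x3 + x4 = 6; constraint 3: x3 + x4 = 6; constraint 4: x5 + x4 = 4, and the others follow.

Satisfiable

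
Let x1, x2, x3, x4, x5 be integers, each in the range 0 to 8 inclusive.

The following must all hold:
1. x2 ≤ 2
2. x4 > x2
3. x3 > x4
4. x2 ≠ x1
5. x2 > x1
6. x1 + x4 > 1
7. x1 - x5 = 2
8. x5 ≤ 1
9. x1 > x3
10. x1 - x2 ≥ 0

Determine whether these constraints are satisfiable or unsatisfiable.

Constraints 2, 3, 5, and 9 give x1 < x2, x2 < x4, x4 < x3, x3 < x1. Chaining: x1 < x2 < x4 < x3 < x1, which forces x1 < x1 — impossible.

Unsatisfiable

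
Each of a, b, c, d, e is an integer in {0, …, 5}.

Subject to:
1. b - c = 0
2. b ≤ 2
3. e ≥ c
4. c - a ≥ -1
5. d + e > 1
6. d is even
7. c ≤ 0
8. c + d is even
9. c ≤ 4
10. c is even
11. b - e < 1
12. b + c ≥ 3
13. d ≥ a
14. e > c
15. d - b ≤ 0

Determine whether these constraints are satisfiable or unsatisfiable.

From constraint 2: b ≤ 2. From constraint 7: c ≤ 0. Hence b + c ≤ 2. But constraint 12 requires b + c ≥ 3, and 3 > 2. Contradiction.

Unsatisfiable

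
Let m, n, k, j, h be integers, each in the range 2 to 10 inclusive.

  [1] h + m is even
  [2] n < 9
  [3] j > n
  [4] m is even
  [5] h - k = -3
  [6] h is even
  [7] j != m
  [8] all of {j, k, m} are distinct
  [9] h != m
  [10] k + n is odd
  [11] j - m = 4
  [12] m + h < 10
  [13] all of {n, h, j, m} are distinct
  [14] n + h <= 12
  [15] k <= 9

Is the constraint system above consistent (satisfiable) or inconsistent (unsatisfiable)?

Satisfiable

Take m = 6, n = 8, k = 5, j = 10, h = 2. Then constraint 5: h - k = -3; constraint 11: j - m = 4; constraint 12: m + h = 8, and every other listed constraint is also met.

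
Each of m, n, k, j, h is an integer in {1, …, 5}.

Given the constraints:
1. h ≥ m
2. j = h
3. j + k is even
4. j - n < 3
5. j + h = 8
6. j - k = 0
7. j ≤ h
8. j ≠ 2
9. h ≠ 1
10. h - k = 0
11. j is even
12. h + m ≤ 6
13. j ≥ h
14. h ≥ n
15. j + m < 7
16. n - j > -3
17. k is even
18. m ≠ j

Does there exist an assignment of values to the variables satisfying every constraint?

The assignment m = 2, n = 2, k = 4, j = 4, h = 4 works:
  constraint 4 holds since j - n = 2.
  constraint 5 holds since j + h = 8.
  constraint 6 holds since j - k = 0.
The rest check out directly.

Satisfiable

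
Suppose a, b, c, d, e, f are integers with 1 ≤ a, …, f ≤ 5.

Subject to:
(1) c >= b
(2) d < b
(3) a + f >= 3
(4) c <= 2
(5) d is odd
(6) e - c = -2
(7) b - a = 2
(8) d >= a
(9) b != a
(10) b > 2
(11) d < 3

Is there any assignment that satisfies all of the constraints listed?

From constraint 10: b ≥ 3. From constraints 1 and 4: b ≤ c and c ≤ 2, so b ≤ 2. But 2 < 3, so no value of b works.

Unsatisfiable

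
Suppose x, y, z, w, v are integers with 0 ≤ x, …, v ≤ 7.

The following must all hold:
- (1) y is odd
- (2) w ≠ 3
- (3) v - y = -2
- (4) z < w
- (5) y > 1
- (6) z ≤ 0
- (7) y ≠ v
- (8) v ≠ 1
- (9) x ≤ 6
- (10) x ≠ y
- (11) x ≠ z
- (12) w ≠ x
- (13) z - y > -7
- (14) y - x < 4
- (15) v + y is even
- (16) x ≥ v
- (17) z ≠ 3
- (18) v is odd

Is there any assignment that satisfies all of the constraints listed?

The assignment x = 4, y = 5, z = 0, w = 2, v = 3 works:
  constraint 3 holds since v - y = -2.
  constraint 13 holds since z - y = -5.
The rest check out directly.

Satisfiable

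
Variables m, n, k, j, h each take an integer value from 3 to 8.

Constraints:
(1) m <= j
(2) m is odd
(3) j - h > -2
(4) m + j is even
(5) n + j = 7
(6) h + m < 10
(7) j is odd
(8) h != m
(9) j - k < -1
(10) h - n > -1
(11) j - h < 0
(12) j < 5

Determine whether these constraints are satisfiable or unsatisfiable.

Setting (m, n, k, j, h) = (3, 4, 7, 3, 4) satisfies everything: constraint 3: j - h = -1; constraint 5: n + j = 7, and the others follow.

Satisfiable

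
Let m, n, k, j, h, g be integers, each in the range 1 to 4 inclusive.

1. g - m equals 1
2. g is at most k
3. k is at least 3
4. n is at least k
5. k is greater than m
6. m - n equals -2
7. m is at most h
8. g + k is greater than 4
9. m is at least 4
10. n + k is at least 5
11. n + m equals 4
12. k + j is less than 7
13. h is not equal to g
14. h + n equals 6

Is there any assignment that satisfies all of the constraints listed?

Unsatisfiable

From constraints 7 and 9: h ≥ m ≥ 4. From constraints 3 and 4: n ≥ k ≥ 3. Hence h + n ≥ 7. But constraint 14 requires h + n = 6, and 6 < 7. Contradiction.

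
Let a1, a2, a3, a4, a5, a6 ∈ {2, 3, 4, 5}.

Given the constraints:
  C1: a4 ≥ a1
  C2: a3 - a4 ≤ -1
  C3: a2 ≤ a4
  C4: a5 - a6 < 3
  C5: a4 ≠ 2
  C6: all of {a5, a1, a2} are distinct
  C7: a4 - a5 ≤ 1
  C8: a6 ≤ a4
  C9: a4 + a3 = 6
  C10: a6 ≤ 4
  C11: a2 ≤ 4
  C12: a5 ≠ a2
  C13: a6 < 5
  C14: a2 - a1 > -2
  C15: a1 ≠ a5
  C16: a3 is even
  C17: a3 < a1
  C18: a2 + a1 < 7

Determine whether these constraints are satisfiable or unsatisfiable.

Satisfiable

Take a1 = 3, a2 = 2, a3 = 2, a4 = 4, a5 = 4, a6 = 3. Then constraint 2: a3 - a4 = -2; constraint 4: a5 - a6 = 1; constraint 7: a4 - a5 = 0, and every other listed constraint is also met.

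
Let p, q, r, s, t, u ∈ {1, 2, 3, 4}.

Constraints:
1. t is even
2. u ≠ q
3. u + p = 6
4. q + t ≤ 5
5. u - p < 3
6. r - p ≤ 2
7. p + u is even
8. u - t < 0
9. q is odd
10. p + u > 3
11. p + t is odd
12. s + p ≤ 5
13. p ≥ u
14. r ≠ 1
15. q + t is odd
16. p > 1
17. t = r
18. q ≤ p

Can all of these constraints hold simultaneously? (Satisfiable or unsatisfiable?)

The assignment p = 3, q = 1, r = 4, s = 1, t = 4, u = 3 works:
  constraint 3 holds since u + p = 6.
  constraint 4 holds since q + t = 5.
  constraint 5 holds since u - p = 0.
The rest check out directly.

Satisfiable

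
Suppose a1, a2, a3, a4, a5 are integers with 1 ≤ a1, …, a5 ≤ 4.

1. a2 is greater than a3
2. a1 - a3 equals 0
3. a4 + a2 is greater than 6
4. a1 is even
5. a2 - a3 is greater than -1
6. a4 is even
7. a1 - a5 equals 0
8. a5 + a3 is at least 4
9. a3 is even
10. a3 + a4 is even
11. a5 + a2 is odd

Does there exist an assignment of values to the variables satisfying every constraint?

Satisfiable

One satisfying assignment is a1 = 2, a2 = 3, a3 = 2, a4 = 4, a5 = 2.
For the less obvious constraints — constraint 2: a1 - a3 = 0; constraint 3: a4 + a2 = 7; constraint 5: a2 - a3 = 1 — and the others hold by inspection.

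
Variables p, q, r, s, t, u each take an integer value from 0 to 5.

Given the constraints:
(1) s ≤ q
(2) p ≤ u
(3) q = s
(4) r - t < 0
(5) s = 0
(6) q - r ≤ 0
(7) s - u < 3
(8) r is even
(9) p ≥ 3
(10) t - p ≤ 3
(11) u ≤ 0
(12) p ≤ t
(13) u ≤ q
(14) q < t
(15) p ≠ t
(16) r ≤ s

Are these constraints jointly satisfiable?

From constraints 2 and 9: u ≥ p and p ≥ 3, so u ≥ 3. From constraint 11: u ≤ 0. But 0 < 3, so no value of u works.

Unsatisfiable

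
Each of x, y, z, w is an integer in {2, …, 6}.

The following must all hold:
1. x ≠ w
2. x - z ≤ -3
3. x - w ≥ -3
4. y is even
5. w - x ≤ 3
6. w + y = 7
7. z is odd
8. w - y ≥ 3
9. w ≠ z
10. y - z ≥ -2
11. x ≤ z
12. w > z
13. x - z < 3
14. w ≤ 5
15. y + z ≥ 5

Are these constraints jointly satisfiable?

Constraints 2, 5, 8, and 10 give x − w ≥ -3, w − y ≥ 3, y − z ≥ -2, z − x ≥ 3.
Adding all 4 inequalities: the left sides telescope to 0, and the right sides sum to (-3) + 3 + (-2) + 3 = 1. So 0 ≥ 1, which is false.

Unsatisfiable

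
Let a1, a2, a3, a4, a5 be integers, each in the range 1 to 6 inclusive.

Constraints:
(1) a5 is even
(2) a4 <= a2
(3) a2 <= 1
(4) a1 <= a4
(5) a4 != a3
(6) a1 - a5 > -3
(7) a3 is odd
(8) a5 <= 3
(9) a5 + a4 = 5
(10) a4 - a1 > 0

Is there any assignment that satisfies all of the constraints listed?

Unsatisfiable

From constraint 8: a5 ≤ 3. From constraints 2 and 3: a4 ≤ a2 ≤ 1. Hence a5 + a4 ≤ 4. But constraint 9 requires a5 + a4 = 5, and 5 > 4. Contradiction.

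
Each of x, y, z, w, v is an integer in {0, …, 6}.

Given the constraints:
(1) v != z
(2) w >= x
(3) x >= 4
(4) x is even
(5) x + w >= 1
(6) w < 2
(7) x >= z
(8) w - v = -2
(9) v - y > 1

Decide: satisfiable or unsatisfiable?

Unsatisfiable

From constraints 2 and 3: w ≥ x and x ≥ 4, so w ≥ 4. From constraint 6: w ≤ 1. But 1 < 4, so no value of w works.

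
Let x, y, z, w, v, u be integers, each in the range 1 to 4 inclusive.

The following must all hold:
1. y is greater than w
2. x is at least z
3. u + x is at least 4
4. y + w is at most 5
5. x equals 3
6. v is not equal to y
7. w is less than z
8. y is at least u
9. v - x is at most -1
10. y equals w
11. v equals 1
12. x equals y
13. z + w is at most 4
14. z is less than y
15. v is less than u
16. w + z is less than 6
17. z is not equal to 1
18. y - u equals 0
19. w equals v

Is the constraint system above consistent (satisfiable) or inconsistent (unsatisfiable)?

Unsatisfiable

Constraint 5 fixes x = 3 and constraint 11 fixes v = 1. Constraints 10, 12, and 19 give x = y = w = v, so x = v. But 3 ≠ 1 — contradiction.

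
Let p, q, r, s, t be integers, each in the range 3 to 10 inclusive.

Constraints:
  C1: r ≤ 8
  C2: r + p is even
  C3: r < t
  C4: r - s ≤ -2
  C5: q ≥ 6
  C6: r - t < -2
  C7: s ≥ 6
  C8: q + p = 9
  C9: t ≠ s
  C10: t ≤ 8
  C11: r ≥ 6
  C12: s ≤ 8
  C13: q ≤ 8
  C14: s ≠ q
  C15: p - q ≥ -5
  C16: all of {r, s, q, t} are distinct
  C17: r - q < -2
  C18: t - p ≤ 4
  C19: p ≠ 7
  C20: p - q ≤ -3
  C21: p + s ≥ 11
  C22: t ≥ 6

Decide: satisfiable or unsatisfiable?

Unsatisfiable

Constraints 1, 5, 7, 10, 11, 12, 13, and 22 confine each of r, s, q, t to the 3 values {6, …, 8}.
Constraint 16 requires all 4 of them to be distinct, but only 3 values are available — impossible by the pigeonhole principle.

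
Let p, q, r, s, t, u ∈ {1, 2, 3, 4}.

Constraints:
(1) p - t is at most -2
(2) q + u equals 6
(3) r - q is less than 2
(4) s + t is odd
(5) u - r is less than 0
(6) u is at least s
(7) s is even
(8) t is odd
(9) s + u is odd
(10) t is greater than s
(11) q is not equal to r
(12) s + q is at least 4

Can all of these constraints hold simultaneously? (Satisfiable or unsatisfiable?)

Satisfiable

Take p = 1, q = 3, r = 4, s = 2, t = 3, u = 3. Then constraint 1: p - t = -2; constraint 2: q + u = 6, and every other listed constraint is also met.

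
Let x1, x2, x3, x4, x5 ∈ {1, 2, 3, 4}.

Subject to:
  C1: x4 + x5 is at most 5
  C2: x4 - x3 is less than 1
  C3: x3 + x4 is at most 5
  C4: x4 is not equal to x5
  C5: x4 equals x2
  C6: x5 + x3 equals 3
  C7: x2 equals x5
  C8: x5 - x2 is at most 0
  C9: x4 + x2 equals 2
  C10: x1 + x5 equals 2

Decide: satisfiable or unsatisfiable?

From constraints 5 and 7, x4 = x2 = x5, so x4 = x5. But constraint 4 says x4 ≠ x5. Contradiction.

Unsatisfiable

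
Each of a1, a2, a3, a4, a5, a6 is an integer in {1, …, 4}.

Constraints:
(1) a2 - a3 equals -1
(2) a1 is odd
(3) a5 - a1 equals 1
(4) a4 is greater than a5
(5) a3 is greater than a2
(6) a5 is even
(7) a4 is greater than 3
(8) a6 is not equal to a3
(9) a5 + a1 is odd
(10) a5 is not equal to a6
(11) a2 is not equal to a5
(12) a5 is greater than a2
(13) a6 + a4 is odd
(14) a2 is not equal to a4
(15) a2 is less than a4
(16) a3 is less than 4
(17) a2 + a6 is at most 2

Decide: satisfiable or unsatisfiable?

Satisfiable

Try a1 = 1, a2 = 1, a3 = 2, a4 = 4, a5 = 2, a6 = 1.
Check constraint 1: a2 - a3 = -1; constraint 3: a5 - a1 = 1; constraint 17: a2 + a6 = 2. The remaining constraints are straightforward to verify.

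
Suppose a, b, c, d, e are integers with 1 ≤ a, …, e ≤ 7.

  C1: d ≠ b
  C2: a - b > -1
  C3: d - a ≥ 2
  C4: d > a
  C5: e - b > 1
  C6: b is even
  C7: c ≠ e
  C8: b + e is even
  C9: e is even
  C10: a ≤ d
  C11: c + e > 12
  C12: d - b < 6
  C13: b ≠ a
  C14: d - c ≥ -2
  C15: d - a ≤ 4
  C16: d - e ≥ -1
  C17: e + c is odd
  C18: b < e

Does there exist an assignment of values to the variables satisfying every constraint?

One satisfying assignment is a = 4, b = 2, c = 7, d = 7, e = 6.
For the less obvious constraints — constraint 2: a - b = 2; constraint 3: d - a = 3; constraint 5: e - b = 4 — and the others hold by inspection.

Satisfiable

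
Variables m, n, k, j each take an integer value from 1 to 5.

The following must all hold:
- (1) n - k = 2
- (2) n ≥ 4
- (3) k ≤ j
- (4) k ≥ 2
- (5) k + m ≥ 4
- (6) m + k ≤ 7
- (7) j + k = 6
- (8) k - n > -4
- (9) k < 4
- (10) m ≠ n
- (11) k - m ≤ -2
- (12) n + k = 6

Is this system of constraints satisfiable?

Setting (m, n, k, j) = (5, 4, 2, 4) satisfies everything: constraint 1: n - k = 2; constraint 5: k + m = 7, and the others follow.

Satisfiable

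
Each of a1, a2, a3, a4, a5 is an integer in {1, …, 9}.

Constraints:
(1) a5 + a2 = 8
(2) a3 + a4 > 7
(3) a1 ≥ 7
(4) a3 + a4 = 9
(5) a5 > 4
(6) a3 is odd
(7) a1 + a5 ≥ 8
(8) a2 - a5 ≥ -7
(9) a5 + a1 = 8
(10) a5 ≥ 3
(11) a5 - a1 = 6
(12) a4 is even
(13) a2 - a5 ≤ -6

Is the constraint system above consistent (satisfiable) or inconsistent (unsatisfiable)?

From constraint 10: a5 ≥ 3. From constraint 3: a1 ≥ 7. Hence a5 + a1 ≥ 10. But constraint 9 requires a5 + a1 = 8, and 8 < 10. Contradiction.

Unsatisfiable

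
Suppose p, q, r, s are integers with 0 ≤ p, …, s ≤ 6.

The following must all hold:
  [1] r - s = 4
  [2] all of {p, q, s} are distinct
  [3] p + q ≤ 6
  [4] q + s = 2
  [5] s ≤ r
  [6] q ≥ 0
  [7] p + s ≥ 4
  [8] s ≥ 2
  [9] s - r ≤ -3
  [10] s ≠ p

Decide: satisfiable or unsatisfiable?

Satisfiable

Setting (p, q, r, s) = (5, 0, 6, 2) satisfies everything: constraint 1: r - s = 4; constraint 3: p + q = 5, and the others follow.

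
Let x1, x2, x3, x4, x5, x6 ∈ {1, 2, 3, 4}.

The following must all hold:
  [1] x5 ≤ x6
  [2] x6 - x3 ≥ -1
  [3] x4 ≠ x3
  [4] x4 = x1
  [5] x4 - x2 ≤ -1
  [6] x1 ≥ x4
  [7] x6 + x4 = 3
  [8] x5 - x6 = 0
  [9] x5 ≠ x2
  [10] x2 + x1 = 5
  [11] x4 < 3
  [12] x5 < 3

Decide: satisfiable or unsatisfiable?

Take x1 = 1, x2 = 4, x3 = 2, x4 = 1, x5 = 2, x6 = 2. Then constraint 2: x6 - x3 = 0; constraint 5: x4 - x2 = -3, and every other listed constraint is also met.

Satisfiable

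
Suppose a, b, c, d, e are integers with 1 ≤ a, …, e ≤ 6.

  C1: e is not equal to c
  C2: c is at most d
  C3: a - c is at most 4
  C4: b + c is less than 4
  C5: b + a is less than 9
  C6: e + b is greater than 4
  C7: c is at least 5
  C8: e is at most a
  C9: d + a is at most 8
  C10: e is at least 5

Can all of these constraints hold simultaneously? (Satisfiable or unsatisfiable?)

Unsatisfiable

From constraints 2 and 7: d ≥ c ≥ 5. From constraints 8 and 10: a ≥ e ≥ 5. Hence d + a ≥ 10. But constraint 9 requires d + a ≤ 8, and 8 < 10. Contradiction.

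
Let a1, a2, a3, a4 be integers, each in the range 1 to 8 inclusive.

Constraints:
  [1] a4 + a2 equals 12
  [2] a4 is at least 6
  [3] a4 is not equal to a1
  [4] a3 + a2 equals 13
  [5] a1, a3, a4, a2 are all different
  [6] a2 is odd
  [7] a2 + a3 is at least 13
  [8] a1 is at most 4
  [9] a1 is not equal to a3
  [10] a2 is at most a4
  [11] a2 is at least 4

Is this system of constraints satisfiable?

Satisfiable

Try a1 = 3, a2 = 5, a3 = 8, a4 = 7.
Check constraint 1: a4 + a2 = 12; constraint 4: a3 + a2 = 13. The remaining constraints are straightforward to verify.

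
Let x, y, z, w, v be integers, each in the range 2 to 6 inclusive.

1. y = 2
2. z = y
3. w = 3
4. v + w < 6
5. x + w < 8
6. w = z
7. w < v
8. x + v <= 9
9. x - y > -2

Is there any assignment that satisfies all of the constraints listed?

Constraint 3 fixes w = 3 and constraint 1 fixes y = 2. Constraints 2 and 6 give w = z = y, so w = y. But 3 ≠ 2 — contradiction.

Unsatisfiable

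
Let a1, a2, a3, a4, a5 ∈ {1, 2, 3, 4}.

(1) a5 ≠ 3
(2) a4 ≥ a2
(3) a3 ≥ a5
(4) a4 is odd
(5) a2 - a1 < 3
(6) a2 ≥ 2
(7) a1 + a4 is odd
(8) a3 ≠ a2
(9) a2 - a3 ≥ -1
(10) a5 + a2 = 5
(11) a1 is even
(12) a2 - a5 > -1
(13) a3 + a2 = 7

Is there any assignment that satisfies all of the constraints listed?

Setting (a1, a2, a3, a4, a5) = (2, 3, 4, 3, 2) satisfies everything: constraint 5: a2 - a1 = 1; constraint 9: a2 - a3 = -1; constraint 10: a5 + a2 = 5, and the others follow.

Satisfiable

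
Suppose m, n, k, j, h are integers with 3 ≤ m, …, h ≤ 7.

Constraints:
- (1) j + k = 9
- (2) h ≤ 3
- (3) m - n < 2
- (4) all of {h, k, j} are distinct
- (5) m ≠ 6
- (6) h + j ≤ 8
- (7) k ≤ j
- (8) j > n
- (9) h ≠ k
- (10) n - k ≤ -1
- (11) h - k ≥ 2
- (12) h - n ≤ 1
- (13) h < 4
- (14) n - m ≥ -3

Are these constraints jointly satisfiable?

Constraints 10, 11, and 12 give k − n ≥ 1, n − h ≥ -1, h − k ≥ 2.
Adding all 3 inequalities: the left sides telescope to 0, and the right sides sum to 1 + (-1) + 2 = 2. So 0 ≥ 2, which is false.

Unsatisfiable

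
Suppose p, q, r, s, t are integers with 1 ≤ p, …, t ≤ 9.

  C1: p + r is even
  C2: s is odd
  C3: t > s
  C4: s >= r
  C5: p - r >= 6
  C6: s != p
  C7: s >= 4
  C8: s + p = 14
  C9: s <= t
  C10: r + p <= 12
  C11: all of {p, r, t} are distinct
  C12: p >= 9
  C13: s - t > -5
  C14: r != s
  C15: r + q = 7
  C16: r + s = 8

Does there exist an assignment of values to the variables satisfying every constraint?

Satisfiable

One satisfying assignment is p = 9, q = 4, r = 3, s = 5, t = 7.
For the less obvious constraints — constraint 5: p - r = 6; constraint 8: s + p = 14 — and the others hold by inspection.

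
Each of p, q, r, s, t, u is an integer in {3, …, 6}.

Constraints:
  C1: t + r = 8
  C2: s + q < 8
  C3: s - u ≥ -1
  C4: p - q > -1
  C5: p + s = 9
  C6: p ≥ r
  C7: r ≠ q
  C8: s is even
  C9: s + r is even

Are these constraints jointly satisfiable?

Satisfiable

Try p = 5, q = 3, r = 4, s = 4, t = 4, u = 5.
Check constraint 1: t + r = 8; constraint 2: s + q = 7; constraint 3: s - u = -1. The remaining constraints are straightforward to verify.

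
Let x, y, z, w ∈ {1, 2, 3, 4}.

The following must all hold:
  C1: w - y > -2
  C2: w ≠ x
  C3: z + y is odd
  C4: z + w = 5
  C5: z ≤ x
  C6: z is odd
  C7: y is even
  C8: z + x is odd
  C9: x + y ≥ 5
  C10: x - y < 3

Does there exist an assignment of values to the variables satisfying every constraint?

Satisfiable

Try x = 4, y = 2, z = 3, w = 2.
Check constraint 1: w - y = 0; constraint 4: z + w = 5. The remaining constraints are straightforward to verify.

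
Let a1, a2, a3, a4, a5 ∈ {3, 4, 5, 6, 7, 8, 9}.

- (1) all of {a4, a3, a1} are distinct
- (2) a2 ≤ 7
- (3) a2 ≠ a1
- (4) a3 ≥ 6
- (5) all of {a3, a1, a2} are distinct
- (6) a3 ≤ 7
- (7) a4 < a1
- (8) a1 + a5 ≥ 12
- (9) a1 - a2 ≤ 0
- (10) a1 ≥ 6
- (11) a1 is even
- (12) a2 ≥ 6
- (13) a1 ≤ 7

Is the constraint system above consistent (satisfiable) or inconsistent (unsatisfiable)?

Constraints 2, 4, 6, 10, 12, and 13 confine each of a3, a1, a2 to the 2 values {6, 7}.
Constraint 5 requires all 3 of them to be distinct, but only 2 values are available — impossible by the pigeonhole principle.

Unsatisfiable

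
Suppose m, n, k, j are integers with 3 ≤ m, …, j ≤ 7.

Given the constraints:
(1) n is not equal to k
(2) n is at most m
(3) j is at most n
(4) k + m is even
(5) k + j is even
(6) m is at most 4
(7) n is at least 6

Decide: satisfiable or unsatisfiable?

Unsatisfiable

From constraint 7: n ≥ 6. From constraints 2 and 6: n ≤ m and m ≤ 4, so n ≤ 4. But 4 < 6, so no value of n works.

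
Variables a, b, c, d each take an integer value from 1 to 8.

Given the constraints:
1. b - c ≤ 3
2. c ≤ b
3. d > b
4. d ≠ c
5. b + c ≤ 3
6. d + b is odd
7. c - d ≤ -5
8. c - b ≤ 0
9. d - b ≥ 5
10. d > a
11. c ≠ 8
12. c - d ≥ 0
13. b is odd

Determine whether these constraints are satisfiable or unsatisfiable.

Constraints 2, 3, and 12 give d ≤ c, c ≤ b, b < d. Chaining: d ≤ c ≤ b < d, which forces d < d — impossible.

Unsatisfiable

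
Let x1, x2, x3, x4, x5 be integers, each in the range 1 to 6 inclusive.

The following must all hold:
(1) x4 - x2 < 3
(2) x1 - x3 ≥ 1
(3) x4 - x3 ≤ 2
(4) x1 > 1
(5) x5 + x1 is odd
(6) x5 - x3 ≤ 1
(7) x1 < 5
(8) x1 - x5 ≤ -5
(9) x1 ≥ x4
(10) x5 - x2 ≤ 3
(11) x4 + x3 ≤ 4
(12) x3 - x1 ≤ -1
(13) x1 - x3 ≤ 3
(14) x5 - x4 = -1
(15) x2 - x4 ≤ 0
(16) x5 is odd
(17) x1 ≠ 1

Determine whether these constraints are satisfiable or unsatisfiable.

Constraints 2, 3, 8, 10, and 15 give x1 − x3 ≥ 1, x3 − x4 ≥ -2, x4 − x2 ≥ 0, x2 − x5 ≥ -3, x5 − x1 ≥ 5.
Adding all 5 inequalities: the left sides telescope to 0, and the right sides sum to 1 + (-2) + 0 + (-3) + 5 = 1. So 0 ≥ 1, which is false.

Unsatisfiable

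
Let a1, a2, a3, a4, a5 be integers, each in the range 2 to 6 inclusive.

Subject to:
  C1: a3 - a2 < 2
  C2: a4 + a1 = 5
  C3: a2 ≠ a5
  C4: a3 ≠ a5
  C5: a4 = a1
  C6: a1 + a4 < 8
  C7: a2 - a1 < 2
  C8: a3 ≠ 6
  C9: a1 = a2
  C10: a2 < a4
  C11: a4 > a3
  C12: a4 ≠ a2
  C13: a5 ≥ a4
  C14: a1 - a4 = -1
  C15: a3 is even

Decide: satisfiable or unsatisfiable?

From constraints 5 and 9, a4 = a1 = a2, so a4 = a2. But constraint 12 says a4 ≠ a2. Contradiction.

Unsatisfiable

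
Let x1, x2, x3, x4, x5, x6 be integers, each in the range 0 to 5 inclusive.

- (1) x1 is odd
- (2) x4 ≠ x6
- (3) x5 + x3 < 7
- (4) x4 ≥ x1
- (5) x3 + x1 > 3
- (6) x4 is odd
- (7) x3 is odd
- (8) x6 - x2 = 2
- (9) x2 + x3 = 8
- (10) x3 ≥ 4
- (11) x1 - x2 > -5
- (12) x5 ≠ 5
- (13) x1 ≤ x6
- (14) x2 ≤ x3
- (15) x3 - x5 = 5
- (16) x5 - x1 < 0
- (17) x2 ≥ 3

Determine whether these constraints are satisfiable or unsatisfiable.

Take x1 = 1, x2 = 3, x3 = 5, x4 = 1, x5 = 0, x6 = 5. Then constraint 3: x5 + x3 = 5; constraint 5: x3 + x1 = 6, and every other listed constraint is also met.

Satisfiable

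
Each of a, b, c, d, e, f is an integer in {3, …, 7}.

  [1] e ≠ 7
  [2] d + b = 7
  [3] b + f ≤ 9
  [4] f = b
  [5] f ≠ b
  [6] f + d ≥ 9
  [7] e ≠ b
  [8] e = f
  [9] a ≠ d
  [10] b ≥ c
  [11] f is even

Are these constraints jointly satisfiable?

From constraints 4 and 8, e = f = b, so e = b. But constraint 7 says e ≠ b. Contradiction.

Unsatisfiable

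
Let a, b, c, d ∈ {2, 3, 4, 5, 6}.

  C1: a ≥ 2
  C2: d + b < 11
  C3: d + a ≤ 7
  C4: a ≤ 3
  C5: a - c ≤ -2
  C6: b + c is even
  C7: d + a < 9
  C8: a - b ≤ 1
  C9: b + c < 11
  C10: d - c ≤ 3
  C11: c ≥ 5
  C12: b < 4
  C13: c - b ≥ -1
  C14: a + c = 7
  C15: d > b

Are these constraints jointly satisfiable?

Satisfiable

Setting (a, b, c, d) = (2, 3, 5, 5) satisfies everything: constraint 2: d + b = 8; constraint 3: d + a = 7; constraint 5: a - c = -3, and the others follow.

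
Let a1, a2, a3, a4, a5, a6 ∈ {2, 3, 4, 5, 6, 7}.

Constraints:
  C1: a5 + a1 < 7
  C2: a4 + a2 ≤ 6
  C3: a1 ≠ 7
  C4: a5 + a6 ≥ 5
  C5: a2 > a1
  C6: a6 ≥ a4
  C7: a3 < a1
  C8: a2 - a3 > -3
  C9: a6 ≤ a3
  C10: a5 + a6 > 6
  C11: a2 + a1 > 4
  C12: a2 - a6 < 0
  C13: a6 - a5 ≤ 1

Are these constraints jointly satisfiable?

Unsatisfiable

Constraints 5, 7, 9, and 12 give a6 ≤ a3, a3 < a1, a1 < a2, a2 < a6. Chaining: a6 ≤ a3 < a1 < a2 < a6, which forces a6 < a6 — impossible.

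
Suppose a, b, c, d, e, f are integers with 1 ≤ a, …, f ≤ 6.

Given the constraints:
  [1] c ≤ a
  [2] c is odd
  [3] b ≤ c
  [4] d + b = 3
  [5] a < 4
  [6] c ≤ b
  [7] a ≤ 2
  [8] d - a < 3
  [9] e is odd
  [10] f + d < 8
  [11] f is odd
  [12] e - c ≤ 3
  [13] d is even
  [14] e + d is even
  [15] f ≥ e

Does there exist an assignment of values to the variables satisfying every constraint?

Unsatisfiable

Constraint 9 makes e odd and constraint 13 makes d even, so e + d must be odd. Constraint 14 says e + d is even — contradiction.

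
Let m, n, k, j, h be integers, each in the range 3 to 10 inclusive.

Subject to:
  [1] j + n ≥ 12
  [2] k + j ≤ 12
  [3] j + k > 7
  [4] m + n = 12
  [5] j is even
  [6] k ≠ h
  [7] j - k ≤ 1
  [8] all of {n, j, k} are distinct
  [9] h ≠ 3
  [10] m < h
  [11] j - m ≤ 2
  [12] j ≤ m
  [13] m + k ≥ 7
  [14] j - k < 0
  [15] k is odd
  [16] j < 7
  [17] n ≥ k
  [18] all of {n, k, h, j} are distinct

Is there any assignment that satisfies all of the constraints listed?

Take m = 4, n = 8, k = 5, j = 4, h = 9. Then constraint 1: j + n = 12; constraint 2: k + j = 9; constraint 3: j + k = 9, and every other listed constraint is also met.

Satisfiable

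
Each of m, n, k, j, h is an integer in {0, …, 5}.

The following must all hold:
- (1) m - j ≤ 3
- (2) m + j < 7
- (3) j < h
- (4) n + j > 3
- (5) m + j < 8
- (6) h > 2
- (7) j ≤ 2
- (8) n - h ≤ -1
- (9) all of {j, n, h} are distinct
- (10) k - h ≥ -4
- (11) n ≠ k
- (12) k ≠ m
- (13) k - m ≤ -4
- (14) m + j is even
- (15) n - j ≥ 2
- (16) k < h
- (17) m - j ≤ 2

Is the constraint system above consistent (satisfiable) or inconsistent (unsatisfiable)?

Constraints 8, 10, 13, 15, and 17 give j − m ≥ -2, m − k ≥ 4, k − h ≥ -4, h − n ≥ 1, n − j ≥ 2.
Adding all 5 inequalities: the left sides telescope to 0, and the right sides sum to (-2) + 4 + (-4) + 1 + 2 = 1. So 0 ≥ 1, which is false.

Unsatisfiable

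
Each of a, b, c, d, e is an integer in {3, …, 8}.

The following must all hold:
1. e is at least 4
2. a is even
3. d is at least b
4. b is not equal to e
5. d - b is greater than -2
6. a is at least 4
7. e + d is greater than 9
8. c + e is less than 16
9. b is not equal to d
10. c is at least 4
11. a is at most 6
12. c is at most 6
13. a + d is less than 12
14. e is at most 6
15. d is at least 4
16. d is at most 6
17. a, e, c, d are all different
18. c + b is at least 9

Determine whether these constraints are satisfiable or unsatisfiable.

Constraints 1, 6, 10, 11, 12, 14, 15, and 16 confine each of a, e, c, d to the 3 values {4, …, 6}.
Constraint 17 requires all 4 of them to be distinct, but only 3 values are available — impossible by the pigeonhole principle.

Unsatisfiable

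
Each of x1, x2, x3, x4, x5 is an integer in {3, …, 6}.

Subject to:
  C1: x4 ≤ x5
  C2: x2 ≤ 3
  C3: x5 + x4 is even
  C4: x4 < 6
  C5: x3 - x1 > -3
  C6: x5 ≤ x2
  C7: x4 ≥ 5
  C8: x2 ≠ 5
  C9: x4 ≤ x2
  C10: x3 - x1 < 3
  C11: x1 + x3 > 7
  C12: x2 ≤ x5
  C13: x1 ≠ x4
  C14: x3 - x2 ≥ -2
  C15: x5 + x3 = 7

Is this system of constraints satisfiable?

Unsatisfiable

From constraints 1 and 7: x5 ≥ x4 and x4 ≥ 5, so x5 ≥ 5. From constraints 2 and 6: x5 ≤ x2 and x2 ≤ 3, so x5 ≤ 3. But 3 < 5, so no value of x5 works.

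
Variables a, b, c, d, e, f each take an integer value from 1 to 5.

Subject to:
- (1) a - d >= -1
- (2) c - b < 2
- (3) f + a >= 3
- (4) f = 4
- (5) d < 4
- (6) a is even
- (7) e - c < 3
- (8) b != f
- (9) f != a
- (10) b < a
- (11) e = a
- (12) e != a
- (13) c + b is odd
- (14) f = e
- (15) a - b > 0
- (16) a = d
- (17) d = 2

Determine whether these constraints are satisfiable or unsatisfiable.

Constraint 4 fixes f = 4 and constraint 17 fixes d = 2. Constraints 11, 14, and 16 give f = e = a = d, so f = d. But 4 ≠ 2 — contradiction.

Unsatisfiable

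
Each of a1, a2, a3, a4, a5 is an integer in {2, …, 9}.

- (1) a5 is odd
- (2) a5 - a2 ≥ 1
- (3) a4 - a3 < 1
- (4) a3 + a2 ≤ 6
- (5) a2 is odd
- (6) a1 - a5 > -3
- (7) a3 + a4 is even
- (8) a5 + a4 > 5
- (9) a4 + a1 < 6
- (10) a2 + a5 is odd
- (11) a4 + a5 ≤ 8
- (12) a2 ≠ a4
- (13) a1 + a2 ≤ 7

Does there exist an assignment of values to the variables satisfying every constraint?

Unsatisfiable

Constraint 5 makes a2 odd and constraint 1 makes a5 odd, so a2 + a5 must be even. Constraint 10 says a2 + a5 is odd — contradiction.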